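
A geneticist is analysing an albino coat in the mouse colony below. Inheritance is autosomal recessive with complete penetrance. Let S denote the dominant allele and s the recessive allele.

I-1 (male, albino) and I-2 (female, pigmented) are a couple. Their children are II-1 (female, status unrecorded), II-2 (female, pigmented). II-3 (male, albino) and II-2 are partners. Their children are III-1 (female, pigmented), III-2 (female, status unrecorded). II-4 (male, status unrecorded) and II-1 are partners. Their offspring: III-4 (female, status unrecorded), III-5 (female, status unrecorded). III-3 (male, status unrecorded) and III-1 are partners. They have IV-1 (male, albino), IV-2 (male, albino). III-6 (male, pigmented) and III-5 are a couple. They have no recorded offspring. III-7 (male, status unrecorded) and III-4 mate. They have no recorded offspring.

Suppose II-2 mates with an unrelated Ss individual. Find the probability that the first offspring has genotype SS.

II-2 is pigmented so carries S and received s from I-1 (ss), so II-2 is Ss.
The cross gives 1/4 SS : 1/2 Ss : 1/4 ss, so P(offspring has genotype SS) = 1/4.

1/4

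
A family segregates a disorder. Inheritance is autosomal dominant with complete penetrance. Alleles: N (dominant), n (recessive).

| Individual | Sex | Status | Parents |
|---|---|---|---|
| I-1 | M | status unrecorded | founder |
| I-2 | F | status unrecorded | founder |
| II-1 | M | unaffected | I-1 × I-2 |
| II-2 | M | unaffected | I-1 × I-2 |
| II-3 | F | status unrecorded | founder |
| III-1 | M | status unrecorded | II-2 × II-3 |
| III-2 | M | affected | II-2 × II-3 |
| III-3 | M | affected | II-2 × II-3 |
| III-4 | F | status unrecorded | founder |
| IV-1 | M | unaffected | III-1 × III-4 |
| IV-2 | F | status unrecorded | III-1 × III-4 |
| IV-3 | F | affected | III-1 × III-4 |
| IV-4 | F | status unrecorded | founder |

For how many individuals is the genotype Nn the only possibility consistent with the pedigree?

2

Obligate heterozygotes: III-2 is affected so carries N and received n from II-2 (nn), so III-2 is Nn; III-3 is affected so carries N and received n from II-2 (nn), so III-3 is Nn.
Every other individual is either homozygous by phenotype or has at least one consistent homozygous assignment, so the count is 2.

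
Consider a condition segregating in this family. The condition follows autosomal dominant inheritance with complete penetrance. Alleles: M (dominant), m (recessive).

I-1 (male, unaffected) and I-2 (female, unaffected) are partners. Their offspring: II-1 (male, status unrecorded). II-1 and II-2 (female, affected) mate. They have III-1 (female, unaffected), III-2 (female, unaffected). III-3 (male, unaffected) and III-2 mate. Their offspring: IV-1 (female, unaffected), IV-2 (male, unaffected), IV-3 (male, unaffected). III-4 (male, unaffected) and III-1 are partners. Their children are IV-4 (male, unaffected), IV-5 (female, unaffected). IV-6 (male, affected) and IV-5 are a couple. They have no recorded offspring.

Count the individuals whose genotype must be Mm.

Obligate heterozygotes: II-2 is affected so carries M and passed m to III-1 (mm), so II-2 is Mm.
Every other individual is either homozygous by phenotype or has at least one consistent homozygous assignment, so the count is 1.

1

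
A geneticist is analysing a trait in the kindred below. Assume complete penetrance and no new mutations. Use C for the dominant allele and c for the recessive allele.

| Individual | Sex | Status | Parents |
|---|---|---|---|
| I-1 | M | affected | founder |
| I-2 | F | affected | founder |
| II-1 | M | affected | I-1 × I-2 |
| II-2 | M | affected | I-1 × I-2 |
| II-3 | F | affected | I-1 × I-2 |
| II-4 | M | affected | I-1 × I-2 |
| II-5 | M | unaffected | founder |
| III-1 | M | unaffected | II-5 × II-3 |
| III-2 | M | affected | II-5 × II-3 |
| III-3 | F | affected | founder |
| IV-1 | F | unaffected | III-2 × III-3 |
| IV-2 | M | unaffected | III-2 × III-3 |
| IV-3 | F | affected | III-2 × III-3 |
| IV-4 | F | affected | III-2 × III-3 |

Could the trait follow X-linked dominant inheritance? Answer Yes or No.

Under X-linked dominant, IV-1 (unaffected, female) cannot arise from III-2 (affected) × III-3 (affected).

No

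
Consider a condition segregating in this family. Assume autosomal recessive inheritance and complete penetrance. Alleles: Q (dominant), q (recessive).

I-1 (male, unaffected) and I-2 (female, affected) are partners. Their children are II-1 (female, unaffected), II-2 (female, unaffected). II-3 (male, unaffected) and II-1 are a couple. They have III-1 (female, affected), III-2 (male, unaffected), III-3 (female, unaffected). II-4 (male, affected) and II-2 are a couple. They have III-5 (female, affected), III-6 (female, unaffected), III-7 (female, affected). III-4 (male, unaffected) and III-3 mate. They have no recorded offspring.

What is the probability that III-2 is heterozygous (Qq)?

2/3

II-3 is unaffected so carries Q and passed q to III-1 (qq), so II-3 is Qq.
II-1 is unaffected so carries Q and received q from I-2 (qq), so II-1 is Qq.
Their cross gives offspring ratios 1/4 QQ : 1/2 Qq : 1/4 qq. Conditioning on III-2 being unaffected, P(Qq) = 1/2 / 3/4 = 2/3.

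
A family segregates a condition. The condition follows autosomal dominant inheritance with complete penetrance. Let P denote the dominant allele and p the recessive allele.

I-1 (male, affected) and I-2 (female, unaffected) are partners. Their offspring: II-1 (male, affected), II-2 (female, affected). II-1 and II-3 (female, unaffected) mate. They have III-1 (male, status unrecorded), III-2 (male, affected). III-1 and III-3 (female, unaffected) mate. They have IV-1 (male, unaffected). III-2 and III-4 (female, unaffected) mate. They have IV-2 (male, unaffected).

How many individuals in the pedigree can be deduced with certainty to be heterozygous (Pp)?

3

Obligate heterozygotes: II-1 is affected so carries P and received p from I-2 (pp), so II-1 is Pp; II-2 is affected so carries P and received p from I-2 (pp), so II-2 is Pp; III-2 is affected so carries P and received p from II-3 (pp), so III-2 is Pp.
Every other individual is either homozygous by phenotype or has at least one consistent homozygous assignment, so the count is 3.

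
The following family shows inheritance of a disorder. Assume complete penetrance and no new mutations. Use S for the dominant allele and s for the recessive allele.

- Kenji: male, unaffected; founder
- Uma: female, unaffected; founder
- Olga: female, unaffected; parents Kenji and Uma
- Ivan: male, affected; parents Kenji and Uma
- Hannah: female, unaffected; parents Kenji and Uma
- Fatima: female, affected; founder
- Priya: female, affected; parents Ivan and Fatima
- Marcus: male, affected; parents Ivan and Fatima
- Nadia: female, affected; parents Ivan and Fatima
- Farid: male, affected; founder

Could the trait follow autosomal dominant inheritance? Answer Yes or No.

Under autosomal dominant, Ivan (affected, male) cannot arise from Kenji (unaffected) × Uma (unaffected).

No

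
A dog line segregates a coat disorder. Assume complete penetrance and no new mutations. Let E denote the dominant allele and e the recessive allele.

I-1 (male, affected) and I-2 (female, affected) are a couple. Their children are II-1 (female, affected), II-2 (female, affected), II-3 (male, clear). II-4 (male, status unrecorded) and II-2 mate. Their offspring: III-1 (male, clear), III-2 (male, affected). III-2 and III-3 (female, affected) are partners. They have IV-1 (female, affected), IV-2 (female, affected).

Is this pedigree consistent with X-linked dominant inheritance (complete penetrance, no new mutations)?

Yes

A consistent assignment under X-linked dominant exists: I-1 X^E Y, I-2 X^E X^e, II-1 X^E X^E, II-2 X^E X^e, II-3 X^e Y, II-4 X^E Y, III-1 X^e Y, III-2 X^E Y, III-3 X^E X^E, IV-1 X^E X^E, IV-2 X^E X^E.
In this assignment every recorded phenotype matches its genotype and every non-founder's genotype is obtainable from its parents' genotypes, so the pedigree is consistent.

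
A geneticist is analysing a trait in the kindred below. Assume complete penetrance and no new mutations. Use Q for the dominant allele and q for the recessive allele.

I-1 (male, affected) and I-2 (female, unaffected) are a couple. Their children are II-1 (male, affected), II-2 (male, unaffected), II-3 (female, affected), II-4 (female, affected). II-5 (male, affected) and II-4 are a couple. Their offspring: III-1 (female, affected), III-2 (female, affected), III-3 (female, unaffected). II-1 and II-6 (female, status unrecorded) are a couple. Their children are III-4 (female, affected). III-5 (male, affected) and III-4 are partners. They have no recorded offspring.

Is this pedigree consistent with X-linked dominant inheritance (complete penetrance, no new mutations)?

No

Under X-linked dominant, II-1 (affected, male) cannot arise from I-1 (affected) × I-2 (unaffected).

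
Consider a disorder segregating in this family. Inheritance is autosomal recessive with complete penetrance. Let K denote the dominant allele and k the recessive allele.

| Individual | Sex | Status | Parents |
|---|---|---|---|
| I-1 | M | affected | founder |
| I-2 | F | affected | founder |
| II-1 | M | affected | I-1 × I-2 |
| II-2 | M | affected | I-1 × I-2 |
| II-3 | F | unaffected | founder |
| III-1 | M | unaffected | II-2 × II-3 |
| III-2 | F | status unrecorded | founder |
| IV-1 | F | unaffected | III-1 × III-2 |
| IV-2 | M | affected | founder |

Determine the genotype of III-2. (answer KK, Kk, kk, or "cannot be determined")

III-2's phenotype is unrecorded, and no parent or child forces a single allele at both positions; consistent genotype assignments exist with III-2 as KK or Kk or kk.

cannot be determined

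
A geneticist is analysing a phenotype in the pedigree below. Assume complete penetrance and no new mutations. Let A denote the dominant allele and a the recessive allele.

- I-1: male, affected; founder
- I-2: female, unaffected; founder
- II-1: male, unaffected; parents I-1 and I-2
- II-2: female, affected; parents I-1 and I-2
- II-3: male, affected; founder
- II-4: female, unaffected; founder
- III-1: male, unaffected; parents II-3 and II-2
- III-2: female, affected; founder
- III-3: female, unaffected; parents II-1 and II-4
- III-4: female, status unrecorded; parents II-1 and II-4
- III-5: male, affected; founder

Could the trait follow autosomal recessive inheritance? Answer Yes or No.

No

Under autosomal recessive, III-1 (unaffected, male) cannot arise from II-3 (affected) × II-2 (affected).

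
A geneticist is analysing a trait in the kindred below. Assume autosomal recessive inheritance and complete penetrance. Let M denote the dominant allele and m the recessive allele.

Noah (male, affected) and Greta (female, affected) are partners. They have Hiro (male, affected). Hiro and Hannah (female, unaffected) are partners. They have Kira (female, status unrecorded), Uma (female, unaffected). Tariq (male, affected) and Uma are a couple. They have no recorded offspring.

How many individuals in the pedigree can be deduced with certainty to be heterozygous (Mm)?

Obligate heterozygotes: Uma is unaffected so carries M and received m from Hiro (mm), so Uma is Mm.
Every other individual is either homozygous by phenotype or has at least one consistent homozygous assignment, so the count is 1.

1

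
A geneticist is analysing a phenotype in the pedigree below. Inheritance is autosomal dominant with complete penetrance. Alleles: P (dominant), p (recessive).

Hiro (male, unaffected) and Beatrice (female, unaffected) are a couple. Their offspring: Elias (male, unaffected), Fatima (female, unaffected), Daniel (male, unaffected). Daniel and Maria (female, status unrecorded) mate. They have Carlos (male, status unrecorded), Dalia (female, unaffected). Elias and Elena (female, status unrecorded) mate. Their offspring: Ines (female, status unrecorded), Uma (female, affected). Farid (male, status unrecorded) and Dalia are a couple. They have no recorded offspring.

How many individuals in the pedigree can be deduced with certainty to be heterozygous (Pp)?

1

Obligate heterozygotes: Uma is affected so carries P and received p from Elias (pp), so Uma is Pp.
Every other individual is either homozygous by phenotype or has at least one consistent homozygous assignment, so the count is 1.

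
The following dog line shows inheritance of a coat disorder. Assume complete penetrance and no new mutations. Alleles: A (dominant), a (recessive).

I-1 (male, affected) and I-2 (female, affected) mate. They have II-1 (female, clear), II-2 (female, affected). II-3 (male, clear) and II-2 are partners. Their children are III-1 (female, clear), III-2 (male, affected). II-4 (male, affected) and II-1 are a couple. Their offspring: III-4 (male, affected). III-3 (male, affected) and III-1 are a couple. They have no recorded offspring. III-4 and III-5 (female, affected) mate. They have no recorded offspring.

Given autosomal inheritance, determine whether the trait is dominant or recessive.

dominant

I-1 and I-2 are both affected yet have a clear child II-1. Under a recessive model two affected parents are homozygous and every child would be affected, so the trait cannot be recessive.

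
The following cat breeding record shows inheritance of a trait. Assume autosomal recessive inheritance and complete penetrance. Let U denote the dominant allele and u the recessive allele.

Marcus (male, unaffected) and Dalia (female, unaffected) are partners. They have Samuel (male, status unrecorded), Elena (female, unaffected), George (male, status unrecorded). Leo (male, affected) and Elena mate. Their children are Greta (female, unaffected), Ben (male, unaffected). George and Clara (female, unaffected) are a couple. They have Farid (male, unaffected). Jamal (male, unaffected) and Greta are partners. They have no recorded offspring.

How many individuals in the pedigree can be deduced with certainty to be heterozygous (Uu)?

Obligate heterozygotes: Greta is unaffected so carries U and received u from Leo (uu), so Greta is Uu; Ben is unaffected so carries U and received u from Leo (uu), so Ben is Uu.
Every other individual is either homozygous by phenotype or has at least one consistent homozygous assignment, so the count is 2.

2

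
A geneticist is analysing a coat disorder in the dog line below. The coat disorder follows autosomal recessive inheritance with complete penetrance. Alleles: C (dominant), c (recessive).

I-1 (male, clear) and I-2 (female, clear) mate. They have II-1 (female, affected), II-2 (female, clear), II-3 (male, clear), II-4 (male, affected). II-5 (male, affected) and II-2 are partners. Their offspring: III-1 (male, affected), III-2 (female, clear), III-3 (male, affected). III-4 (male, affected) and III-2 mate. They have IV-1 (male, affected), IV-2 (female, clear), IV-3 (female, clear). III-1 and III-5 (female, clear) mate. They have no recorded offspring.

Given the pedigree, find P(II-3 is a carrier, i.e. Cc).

I-1 is clear so carries C and passed c to II-1 (cc), so I-1 is Cc.
I-2 is clear so carries C and passed c to II-1 (cc), so I-2 is Cc.
Their cross gives offspring ratios 1/4 CC : 1/2 Cc : 1/4 cc. Conditioning on II-3 being clear, P(Cc) = 1/2 / 3/4 = 2/3.

2/3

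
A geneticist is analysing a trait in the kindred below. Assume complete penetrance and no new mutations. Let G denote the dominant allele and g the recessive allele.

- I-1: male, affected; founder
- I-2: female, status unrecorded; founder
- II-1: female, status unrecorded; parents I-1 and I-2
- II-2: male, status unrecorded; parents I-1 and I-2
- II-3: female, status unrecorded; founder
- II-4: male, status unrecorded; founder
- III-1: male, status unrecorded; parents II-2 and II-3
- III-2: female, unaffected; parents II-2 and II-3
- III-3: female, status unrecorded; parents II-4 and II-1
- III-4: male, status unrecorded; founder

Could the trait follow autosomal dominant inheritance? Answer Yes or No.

Yes

A consistent assignment under autosomal dominant exists: I-1 GG, I-2 Gg, II-1 GG, II-2 Gg, II-3 Gg, II-4 GG, III-1 GG, III-2 gg, III-3 GG, III-4 GG.
In this assignment every recorded phenotype matches its genotype and every non-founder's genotype is obtainable from its parents' genotypes, so the pedigree is consistent.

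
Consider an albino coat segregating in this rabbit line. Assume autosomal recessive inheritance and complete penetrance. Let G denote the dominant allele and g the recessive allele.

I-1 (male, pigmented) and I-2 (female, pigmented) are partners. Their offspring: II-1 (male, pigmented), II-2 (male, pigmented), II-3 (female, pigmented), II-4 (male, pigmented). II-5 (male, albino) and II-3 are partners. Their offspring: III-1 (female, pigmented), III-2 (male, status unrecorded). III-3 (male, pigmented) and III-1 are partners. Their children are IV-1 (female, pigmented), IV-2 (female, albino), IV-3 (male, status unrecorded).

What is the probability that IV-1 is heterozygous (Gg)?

III-3 is pigmented so carries G and passed g to IV-2 (gg), so III-3 is Gg.
III-1 is pigmented so carries G and received g from II-5 (gg), so III-1 is Gg.
Their cross gives offspring ratios 1/4 GG : 1/2 Gg : 1/4 gg. Conditioning on IV-1 being pigmented, P(Gg) = 1/2 / 3/4 = 2/3.

2/3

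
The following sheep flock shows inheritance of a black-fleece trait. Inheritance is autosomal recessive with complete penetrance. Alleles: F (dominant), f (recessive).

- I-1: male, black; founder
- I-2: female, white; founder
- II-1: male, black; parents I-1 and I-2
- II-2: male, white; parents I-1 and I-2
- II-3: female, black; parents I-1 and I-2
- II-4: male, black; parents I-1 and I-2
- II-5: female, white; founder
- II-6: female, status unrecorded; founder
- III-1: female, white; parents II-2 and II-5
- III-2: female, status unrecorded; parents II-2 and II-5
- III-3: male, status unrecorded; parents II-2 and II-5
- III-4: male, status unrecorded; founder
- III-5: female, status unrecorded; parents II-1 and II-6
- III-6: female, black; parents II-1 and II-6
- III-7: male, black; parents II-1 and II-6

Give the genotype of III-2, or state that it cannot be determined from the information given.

III-2's phenotype is unrecorded, and no parent or child forces a single allele at both positions; consistent genotype assignments exist with III-2 as FF or Ff or ff.

cannot be determined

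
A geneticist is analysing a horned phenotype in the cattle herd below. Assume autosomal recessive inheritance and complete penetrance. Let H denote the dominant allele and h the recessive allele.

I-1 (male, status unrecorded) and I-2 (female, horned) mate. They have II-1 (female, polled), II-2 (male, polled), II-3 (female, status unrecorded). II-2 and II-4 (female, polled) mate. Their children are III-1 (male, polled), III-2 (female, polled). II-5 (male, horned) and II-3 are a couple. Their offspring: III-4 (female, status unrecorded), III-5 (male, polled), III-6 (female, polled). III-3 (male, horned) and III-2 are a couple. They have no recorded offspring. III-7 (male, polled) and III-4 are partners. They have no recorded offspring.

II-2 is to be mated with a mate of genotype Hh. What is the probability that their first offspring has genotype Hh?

1/2

II-2 is polled so carries H and received h from I-2 (hh), so II-2 is Hh.
The cross gives 1/4 HH : 1/2 Hh : 1/4 hh, so P(offspring has genotype Hh) = 1/2.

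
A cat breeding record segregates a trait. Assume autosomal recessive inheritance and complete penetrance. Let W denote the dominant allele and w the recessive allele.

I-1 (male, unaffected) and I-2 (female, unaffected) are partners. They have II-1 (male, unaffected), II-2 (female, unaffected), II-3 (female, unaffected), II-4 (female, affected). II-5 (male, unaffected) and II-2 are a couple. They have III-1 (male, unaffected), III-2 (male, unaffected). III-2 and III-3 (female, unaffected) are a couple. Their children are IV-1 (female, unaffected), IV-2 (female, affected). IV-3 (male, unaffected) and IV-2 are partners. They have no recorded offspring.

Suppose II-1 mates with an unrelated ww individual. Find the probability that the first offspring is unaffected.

2/3

I-1 is unaffected so carries W and passed w to II-4 (ww), so I-1 is Ww.
I-2 is unaffected so carries W and passed w to II-4 (ww), so I-2 is Ww.
II-1 is an unaffected offspring of I-1 (Ww) × I-2 (Ww), whose cross gives 1/4 WW : 1/2 Ww : 1/4 ww; conditioning on being unaffected, II-1 is WW with probability 1/3, Ww with probability 2/3.
Summing over parental genotype combinations, P(offspring is unaffected) = 1/3·1 + 2/3·1/2 = 2/3.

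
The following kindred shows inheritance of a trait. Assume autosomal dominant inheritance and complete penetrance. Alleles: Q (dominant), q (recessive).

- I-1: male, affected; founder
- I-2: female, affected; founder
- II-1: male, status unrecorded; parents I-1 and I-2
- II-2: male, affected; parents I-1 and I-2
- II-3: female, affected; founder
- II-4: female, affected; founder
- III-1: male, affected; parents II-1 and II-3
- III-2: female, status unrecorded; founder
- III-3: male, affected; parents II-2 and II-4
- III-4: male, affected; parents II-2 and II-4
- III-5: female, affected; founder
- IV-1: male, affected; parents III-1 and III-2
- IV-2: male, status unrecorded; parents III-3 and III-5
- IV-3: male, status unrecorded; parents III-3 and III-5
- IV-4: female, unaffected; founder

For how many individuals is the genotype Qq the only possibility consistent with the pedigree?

0

No individual's genotype is forced to Qq by the pedigree, so the count is 0.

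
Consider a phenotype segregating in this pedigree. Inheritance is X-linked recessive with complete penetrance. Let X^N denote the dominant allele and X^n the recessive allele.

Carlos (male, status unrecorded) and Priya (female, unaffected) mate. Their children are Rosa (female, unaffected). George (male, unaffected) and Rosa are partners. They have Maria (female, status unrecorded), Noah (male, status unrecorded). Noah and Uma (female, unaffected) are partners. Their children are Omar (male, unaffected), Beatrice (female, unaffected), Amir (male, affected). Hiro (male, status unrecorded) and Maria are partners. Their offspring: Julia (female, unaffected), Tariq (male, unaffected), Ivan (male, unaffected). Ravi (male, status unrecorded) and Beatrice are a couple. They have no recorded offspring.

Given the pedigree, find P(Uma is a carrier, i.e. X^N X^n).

1

Uma is unaffected so carries N and passed n to Amir (X^n Y), so Uma is X^N X^n, giving P(X^N X^n) = 1.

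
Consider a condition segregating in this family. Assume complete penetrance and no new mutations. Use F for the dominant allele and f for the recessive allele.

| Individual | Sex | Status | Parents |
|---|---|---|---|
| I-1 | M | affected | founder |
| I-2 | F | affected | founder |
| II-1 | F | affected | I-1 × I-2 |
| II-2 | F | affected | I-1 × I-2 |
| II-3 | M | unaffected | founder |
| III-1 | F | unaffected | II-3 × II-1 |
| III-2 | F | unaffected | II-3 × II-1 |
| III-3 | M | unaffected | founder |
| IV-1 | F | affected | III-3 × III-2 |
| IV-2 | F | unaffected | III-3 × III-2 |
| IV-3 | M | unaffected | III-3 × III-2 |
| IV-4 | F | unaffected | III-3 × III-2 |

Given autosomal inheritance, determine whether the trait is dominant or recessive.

III-3 and III-2 are both unaffected yet have an affected child IV-1. Under dominance, an affected child requires at least one affected parent, so the trait cannot be dominant.

recessive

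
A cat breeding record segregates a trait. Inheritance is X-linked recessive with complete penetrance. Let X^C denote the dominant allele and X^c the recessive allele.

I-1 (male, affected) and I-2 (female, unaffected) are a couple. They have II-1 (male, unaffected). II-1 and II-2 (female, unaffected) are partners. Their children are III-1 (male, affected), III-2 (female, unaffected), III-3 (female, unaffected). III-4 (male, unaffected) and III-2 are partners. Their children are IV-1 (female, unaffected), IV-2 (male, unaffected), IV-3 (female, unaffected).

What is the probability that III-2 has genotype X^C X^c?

1/3

II-1 is unaffected, so II-1 is X^C Y.
II-2 is unaffected so carries C and passed c to III-1 (X^c Y), so II-2 is X^C X^c.
Their cross gives offspring ratios 1/2 X^C X^C : 1/2 X^C X^c. Conditioning on III-2 being unaffected, P(X^C X^c) = 1/2 / 1 = 1/2 before taking III-2's own offspring into account.
III-4 is unaffected, so III-4 is X^C Y.
Now use III-2's offspring. Probability of each recorded status — unaffected son IV-2: 1/2 if III-2 is X^C X^c, 1 if X^C X^C. (IV-1, IV-3: equally likely either way, so uninformative.)
Bayes: P(X^C X^c) = 1/2·1/2 / (1/2·1/2 + 1/2·1) = 1/3.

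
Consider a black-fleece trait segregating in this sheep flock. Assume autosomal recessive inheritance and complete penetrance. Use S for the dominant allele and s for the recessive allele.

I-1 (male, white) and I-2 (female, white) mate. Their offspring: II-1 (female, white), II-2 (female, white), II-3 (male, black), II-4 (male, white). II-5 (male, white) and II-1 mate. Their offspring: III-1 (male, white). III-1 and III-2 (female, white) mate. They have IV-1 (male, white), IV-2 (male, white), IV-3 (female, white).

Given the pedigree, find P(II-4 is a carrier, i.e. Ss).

I-1 is white so carries S and passed s to II-3 (ss), so I-1 is Ss.
I-2 is white so carries S and passed s to II-3 (ss), so I-2 is Ss.
Their cross gives offspring ratios 1/4 SS : 1/2 Ss : 1/4 ss. Conditioning on II-4 being white, P(Ss) = 1/2 / 3/4 = 2/3.

2/3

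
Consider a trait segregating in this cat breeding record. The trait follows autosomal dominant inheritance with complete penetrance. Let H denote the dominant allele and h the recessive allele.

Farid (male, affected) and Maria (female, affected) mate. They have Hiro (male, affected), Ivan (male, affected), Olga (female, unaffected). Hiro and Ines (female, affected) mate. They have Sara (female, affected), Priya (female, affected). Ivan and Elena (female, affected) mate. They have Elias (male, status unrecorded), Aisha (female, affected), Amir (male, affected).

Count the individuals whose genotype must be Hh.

Obligate heterozygotes: Farid is affected so carries H and passed h to Olga (hh), so Farid is Hh; Maria is affected so carries H and passed h to Olga (hh), so Maria is Hh.
Every other individual is either homozygous by phenotype or has at least one consistent homozygous assignment, so the count is 2.

2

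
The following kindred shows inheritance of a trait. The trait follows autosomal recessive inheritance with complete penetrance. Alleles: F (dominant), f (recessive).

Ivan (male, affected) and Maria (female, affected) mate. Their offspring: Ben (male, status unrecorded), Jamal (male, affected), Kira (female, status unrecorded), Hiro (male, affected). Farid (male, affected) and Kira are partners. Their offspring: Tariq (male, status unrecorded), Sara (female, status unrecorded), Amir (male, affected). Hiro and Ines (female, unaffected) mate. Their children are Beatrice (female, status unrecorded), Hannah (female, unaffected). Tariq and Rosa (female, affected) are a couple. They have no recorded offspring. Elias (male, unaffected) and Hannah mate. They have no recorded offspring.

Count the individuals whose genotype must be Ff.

Obligate heterozygotes: Hannah is unaffected so carries F and received f from Hiro (ff), so Hannah is Ff.
Every other individual is either homozygous by phenotype or has at least one consistent homozygous assignment, so the count is 1.

1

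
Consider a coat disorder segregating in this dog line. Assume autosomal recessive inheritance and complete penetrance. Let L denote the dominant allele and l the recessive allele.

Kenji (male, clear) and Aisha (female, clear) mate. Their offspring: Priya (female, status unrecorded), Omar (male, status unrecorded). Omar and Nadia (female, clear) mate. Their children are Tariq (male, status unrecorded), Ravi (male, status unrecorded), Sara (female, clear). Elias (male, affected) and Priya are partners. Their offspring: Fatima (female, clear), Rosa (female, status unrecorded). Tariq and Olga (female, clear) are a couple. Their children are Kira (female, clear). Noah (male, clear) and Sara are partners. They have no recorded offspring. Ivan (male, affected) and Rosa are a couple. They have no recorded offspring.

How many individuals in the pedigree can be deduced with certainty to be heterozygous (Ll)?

Obligate heterozygotes: Fatima is clear so carries L and received l from Elias (ll), so Fatima is Ll.
Every other individual is either homozygous by phenotype or has at least one consistent homozygous assignment, so the count is 1.

1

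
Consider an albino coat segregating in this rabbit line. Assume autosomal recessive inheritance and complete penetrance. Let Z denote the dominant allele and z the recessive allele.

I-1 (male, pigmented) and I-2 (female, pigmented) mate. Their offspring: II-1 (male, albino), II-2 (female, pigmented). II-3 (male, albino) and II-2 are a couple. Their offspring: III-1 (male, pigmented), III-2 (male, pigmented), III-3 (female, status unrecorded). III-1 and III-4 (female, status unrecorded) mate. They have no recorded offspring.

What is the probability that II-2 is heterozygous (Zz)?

1/3

I-1 is pigmented so carries Z and passed z to II-1 (zz), so I-1 is Zz.
I-2 is pigmented so carries Z and passed z to II-1 (zz), so I-2 is Zz.
Their cross gives offspring ratios 1/4 ZZ : 1/2 Zz : 1/4 zz. Conditioning on II-2 being pigmented, P(Zz) = 1/2 / 3/4 = 2/3 before taking II-2's own offspring into account.
II-3 is albino, so II-3 is zz.
Now use II-2's offspring. Probability of each recorded status — pigmented son III-1: 1/2 if II-2 is Zz, 1 if ZZ; pigmented son III-2: 1/2 if II-2 is Zz, 1 if ZZ. (III-3: equally likely either way, so uninformative.)
Bayes: P(Zz) = 2/3·1/4 / (2/3·1/4 + 1/3·1) = 1/3.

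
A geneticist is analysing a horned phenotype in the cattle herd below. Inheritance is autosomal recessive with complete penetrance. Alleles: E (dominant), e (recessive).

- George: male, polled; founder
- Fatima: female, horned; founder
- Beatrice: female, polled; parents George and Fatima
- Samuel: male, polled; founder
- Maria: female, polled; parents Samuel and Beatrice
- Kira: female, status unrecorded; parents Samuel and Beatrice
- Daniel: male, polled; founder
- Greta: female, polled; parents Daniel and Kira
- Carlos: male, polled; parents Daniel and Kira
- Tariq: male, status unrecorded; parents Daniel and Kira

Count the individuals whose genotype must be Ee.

Obligate heterozygotes: Beatrice is polled so carries E and received e from Fatima (ee), so Beatrice is Ee.
Every other individual is either homozygous by phenotype or has at least one consistent homozygous assignment, so the count is 1.

1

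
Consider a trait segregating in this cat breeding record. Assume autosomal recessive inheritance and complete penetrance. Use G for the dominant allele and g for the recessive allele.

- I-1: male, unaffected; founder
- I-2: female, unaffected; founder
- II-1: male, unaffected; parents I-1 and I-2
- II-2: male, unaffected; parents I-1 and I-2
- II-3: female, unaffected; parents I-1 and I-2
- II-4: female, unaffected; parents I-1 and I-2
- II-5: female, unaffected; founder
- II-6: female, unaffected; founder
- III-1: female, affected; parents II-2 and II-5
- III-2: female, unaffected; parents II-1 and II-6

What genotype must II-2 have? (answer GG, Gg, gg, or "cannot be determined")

From phenotype alone, II-2 is GG or Gg.
II-2 is unaffected so carries G and passed g to III-1 (gg), so II-2 is Gg.

Gg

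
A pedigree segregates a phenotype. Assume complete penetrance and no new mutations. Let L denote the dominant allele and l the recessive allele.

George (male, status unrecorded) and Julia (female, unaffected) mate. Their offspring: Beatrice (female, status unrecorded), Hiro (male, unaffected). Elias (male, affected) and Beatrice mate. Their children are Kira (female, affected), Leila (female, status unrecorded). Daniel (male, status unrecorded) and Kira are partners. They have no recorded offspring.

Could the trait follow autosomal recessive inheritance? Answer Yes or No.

A consistent assignment under autosomal recessive exists: George LL, Julia Ll, Beatrice Ll, Hiro LL, Elias ll, Kira ll, Leila Ll, Daniel LL.
In this assignment every recorded phenotype matches its genotype and every non-founder's genotype is obtainable from its parents' genotypes, so the pedigree is consistent.

Yes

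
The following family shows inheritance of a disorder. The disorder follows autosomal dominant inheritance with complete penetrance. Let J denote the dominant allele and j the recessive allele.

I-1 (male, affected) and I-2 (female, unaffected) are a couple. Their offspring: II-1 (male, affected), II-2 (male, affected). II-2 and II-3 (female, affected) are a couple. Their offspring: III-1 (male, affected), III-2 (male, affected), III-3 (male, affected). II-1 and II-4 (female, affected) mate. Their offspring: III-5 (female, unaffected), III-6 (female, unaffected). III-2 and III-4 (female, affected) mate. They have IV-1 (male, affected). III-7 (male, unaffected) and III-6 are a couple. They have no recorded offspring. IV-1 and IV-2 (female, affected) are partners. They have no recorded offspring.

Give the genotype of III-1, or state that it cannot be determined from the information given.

cannot be determined

III-1's phenotype allows JJ or Jj, and no parent or child forces a single allele at both positions; consistent genotype assignments exist with III-1 as JJ or Jj.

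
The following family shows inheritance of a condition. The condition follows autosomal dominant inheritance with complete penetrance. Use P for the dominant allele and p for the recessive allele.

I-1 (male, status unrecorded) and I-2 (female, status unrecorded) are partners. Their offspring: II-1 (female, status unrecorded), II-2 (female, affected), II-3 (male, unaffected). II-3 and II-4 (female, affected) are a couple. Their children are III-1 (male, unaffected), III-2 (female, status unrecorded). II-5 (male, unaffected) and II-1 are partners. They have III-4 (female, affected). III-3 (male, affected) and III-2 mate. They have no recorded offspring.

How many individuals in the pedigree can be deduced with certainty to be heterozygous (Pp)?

Obligate heterozygotes: II-4 is affected so carries P and passed p to III-1 (pp), so II-4 is Pp; III-4 is affected so carries P and received p from II-5 (pp), so III-4 is Pp.
Every other individual is either homozygous by phenotype or has at least one consistent homozygous assignment, so the count is 2.

2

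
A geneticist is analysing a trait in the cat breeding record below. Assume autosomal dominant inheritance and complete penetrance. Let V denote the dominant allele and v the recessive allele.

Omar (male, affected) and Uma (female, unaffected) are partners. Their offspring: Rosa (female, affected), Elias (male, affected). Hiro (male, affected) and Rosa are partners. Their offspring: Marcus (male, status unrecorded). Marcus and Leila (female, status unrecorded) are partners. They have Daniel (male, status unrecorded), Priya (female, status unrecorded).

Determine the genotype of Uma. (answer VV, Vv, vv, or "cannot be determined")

vv

Uma is unaffected, so Uma is vv.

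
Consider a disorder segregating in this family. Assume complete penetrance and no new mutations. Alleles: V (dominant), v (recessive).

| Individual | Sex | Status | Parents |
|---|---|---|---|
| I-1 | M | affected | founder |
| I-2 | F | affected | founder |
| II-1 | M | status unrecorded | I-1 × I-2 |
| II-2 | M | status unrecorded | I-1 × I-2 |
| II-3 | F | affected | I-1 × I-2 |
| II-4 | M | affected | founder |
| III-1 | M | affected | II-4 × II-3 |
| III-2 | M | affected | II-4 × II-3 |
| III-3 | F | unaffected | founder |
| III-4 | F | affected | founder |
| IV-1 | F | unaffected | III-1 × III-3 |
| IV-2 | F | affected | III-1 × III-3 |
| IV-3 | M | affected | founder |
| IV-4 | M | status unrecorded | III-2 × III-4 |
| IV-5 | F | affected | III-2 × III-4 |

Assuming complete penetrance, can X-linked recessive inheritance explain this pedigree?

Yes

A consistent assignment under X-linked recessive exists: I-1 X^v Y, I-2 X^v X^v, II-1 X^v Y, II-2 X^v Y, II-3 X^v X^v, II-4 X^v Y, III-1 X^v Y, III-2 X^v Y, III-3 X^V X^v, III-4 X^v X^v, IV-1 X^V X^v, IV-2 X^v X^v, IV-3 X^v Y, IV-4 X^v Y, IV-5 X^v X^v.
In this assignment every recorded phenotype matches its genotype and every non-founder's genotype is obtainable from its parents' genotypes, so the pedigree is consistent.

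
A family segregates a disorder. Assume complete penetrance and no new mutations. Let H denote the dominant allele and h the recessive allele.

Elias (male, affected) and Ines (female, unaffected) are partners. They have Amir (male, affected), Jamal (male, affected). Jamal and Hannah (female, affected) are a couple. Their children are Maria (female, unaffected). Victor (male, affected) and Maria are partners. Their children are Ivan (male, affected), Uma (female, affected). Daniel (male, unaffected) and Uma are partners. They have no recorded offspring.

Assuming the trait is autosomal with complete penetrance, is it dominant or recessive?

dominant

Jamal and Hannah are both affected yet have an unaffected child Maria. Under a recessive model two affected parents are homozygous and every child would be affected, so the trait cannot be recessive.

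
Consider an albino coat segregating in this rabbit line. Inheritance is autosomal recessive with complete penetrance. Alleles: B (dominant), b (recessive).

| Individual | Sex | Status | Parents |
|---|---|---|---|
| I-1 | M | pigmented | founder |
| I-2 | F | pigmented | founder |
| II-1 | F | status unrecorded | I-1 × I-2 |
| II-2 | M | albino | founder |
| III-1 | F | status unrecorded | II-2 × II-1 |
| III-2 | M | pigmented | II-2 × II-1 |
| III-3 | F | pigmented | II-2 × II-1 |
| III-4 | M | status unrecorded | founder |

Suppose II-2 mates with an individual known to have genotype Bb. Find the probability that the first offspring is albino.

1/2

II-2 is albino, so II-2 is bb.
The cross gives 1/2 Bb : 1/2 bb, so P(offspring is albino) = 1/2.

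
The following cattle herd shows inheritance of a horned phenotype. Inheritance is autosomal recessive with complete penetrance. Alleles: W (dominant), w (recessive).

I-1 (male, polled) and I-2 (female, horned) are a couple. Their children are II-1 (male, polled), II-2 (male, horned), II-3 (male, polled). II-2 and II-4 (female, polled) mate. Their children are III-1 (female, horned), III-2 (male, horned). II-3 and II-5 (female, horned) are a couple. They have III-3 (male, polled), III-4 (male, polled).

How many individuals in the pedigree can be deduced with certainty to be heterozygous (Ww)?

Obligate heterozygotes: I-1 is polled so carries W and passed w to II-2 (ww), so I-1 is Ww; II-1 is polled so carries W and received w from I-2 (ww), so II-1 is Ww; II-3 is polled so carries W and received w from I-2 (ww), so II-3 is Ww; II-4 is polled so carries W and passed w to III-1 (ww), so II-4 is Ww; III-3 is polled so carries W and received w from II-5 (ww), so III-3 is Ww; III-4 is polled so carries W and received w from II-5 (ww), so III-4 is Ww.
Every other individual is either homozygous by phenotype or has at least one consistent homozygous assignment, so the count is 6.

6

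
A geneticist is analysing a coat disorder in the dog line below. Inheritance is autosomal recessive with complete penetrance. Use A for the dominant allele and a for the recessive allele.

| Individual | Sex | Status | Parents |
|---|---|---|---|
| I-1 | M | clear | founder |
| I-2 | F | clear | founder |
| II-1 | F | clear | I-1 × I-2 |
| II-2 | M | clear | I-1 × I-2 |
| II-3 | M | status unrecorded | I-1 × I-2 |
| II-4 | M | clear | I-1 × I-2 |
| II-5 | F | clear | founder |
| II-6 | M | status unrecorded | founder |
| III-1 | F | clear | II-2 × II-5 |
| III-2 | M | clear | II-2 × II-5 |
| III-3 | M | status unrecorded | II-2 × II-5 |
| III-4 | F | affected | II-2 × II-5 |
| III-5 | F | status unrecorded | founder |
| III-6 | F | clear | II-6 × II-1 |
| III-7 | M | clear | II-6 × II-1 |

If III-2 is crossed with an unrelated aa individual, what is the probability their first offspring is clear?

II-2 is clear so carries A and passed a to III-4 (aa), so II-2 is Aa.
II-5 is clear so carries A and passed a to III-4 (aa), so II-5 is Aa.
III-2 is a clear offspring of II-2 (Aa) × II-5 (Aa), whose cross gives 1/4 AA : 1/2 Aa : 1/4 aa; conditioning on being clear, III-2 is AA with probability 1/3, Aa with probability 2/3.
Summing over parental genotype combinations, P(offspring is clear) = 1/3·1 + 2/3·1/2 = 2/3.

2/3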